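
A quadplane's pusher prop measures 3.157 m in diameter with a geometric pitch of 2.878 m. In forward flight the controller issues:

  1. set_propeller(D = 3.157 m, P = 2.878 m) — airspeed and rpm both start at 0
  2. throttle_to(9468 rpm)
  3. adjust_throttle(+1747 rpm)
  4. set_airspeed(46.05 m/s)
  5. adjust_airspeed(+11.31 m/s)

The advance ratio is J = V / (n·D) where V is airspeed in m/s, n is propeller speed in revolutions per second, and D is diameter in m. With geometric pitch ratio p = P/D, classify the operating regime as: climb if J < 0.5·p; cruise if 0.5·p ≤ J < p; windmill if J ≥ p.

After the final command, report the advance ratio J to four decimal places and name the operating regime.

set_propeller: D = 3.157 m, P = 2.878 m (p = P/D = 0.911625); state ← (V=0, rpm=0)
throttle_to(9468): rpm ← 9468
adjust_throttle(+1747): rpm ← 9468 +1747 = 11215
set_airspeed(46.05): V ← 46.05 m/s
adjust_airspeed(+11.31): V ← 46.05 +11.31 = 57.36 m/s
final state: V = 57.36 m/s, rpm = 11215 → n = rpm/60 = 186.916667 rev/s
J = V / (n·D) = 57.36 / (186.916667 × 3.157) = 0.097205
regime bands: climb J<0.4558 | cruise [0.4558, 0.9116) | windmill J≥0.9116
J = 0.0972 → climb

J = 0.0972, regime = climb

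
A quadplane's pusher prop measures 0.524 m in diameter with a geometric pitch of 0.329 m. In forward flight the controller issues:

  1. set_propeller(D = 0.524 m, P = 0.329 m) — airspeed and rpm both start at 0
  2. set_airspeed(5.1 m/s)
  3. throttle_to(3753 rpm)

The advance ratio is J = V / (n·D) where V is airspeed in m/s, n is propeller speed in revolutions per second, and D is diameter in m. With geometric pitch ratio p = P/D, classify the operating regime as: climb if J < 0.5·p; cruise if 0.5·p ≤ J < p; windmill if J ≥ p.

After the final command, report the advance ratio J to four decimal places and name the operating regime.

J = 0.1556, regime = climb

set_propeller: D = 0.524 m, P = 0.329 m (p = P/D = 0.627863); state ← (V=0, rpm=0)
set_airspeed(5.1): V ← 5.1 m/s
throttle_to(3753): rpm ← 3753
final state: V = 5.1 m/s, rpm = 3753 → n = rpm/60 = 62.550000 rev/s
J = V / (n·D) = 5.1 / (62.550000 × 0.524) = 0.155601
regime bands: climb J<0.3139 | cruise [0.3139, 0.6279) | windmill J≥0.6279
J = 0.1556 → climb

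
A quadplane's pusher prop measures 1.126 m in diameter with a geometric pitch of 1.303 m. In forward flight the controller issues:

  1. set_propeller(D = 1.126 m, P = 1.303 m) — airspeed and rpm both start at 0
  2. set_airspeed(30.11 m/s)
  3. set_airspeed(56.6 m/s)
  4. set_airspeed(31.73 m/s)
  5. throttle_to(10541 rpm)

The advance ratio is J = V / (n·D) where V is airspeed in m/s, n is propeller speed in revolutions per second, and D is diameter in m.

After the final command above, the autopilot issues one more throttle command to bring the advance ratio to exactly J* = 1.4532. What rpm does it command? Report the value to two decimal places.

set_propeller: D = 1.126 m, P = 1.303 m (p = P/D = 1.157194); state ← (V=0, rpm=0)
set_airspeed(30.11): V ← 30.11 m/s
set_airspeed(56.6): V ← 56.6 m/s
set_airspeed(31.73): V ← 31.73 m/s
throttle_to(10541): rpm ← 10541
final state: V = 31.73 m/s, rpm = 10541 → n = rpm/60 = 175.683333 rev/s
target J* = 1.4532; solve J* = V/(n·D) for n: n = V/(J*·D) = 31.73/(1.4532 × 1.126) = 19.391272 rev/s
rpm = 60·n = 1163.476304

rpm = 1163.48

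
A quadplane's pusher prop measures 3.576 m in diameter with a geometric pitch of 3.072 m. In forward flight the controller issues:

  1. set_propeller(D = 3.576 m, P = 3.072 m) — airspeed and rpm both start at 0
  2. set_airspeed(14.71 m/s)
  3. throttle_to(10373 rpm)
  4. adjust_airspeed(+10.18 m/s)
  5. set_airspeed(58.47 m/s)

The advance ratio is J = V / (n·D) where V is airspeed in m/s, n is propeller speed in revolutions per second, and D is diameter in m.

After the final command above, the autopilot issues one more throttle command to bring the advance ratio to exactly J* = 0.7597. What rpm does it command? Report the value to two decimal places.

rpm = 1291.35

set_propeller: D = 3.576 m, P = 3.072 m (p = P/D = 0.859060); state ← (V=0, rpm=0)
set_airspeed(14.71): V ← 14.71 m/s
throttle_to(10373): rpm ← 10373
adjust_airspeed(+10.18): V ← 14.71 +10.18 = 24.89 m/s
set_airspeed(58.47): V ← 58.47 m/s
final state: V = 58.47 m/s, rpm = 10373 → n = rpm/60 = 172.883333 rev/s
target J* = 0.7597; solve J* = V/(n·D) for n: n = V/(J*·D) = 58.47/(0.7597 × 3.576) = 21.522537 rev/s
rpm = 60·n = 1291.352203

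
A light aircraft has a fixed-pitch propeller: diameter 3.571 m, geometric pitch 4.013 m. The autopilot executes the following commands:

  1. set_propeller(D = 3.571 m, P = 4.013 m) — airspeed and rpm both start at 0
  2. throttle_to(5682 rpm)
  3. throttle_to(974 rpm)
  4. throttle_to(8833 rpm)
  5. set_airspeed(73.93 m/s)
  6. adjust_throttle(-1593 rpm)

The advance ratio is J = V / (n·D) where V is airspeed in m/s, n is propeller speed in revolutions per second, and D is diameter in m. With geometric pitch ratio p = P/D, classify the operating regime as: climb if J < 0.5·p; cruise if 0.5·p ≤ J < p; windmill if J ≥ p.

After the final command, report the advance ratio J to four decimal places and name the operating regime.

J = 0.1716, regime = climb

set_propeller: D = 3.571 m, P = 4.013 m (p = P/D = 1.123775); state ← (V=0, rpm=0)
throttle_to(5682): rpm ← 5682
throttle_to(974): rpm ← 974
throttle_to(8833): rpm ← 8833
set_airspeed(73.93): V ← 73.93 m/s
adjust_throttle(-1593): rpm ← 8833 -1593 = 7240
final state: V = 73.93 m/s, rpm = 7240 → n = rpm/60 = 120.666667 rev/s
J = V / (n·D) = 73.93 / (120.666667 × 3.571) = 0.171571
regime bands: climb J<0.5619 | cruise [0.5619, 1.1238) | windmill J≥1.1238
J = 0.1716 → climb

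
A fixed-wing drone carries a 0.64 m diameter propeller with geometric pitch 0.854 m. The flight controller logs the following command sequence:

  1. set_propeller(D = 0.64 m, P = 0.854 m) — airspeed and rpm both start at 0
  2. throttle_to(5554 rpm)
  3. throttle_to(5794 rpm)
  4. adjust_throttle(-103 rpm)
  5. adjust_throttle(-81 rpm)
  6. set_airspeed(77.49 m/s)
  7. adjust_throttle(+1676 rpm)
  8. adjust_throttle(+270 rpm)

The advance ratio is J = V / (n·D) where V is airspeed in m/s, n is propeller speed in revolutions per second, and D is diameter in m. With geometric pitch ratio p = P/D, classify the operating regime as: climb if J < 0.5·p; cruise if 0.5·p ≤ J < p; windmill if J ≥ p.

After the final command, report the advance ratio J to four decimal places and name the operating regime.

J = 0.9614, regime = cruise

set_propeller: D = 0.64 m, P = 0.854 m (p = P/D = 1.334375); state ← (V=0, rpm=0)
throttle_to(5554): rpm ← 5554
throttle_to(5794): rpm ← 5794
adjust_throttle(-103): rpm ← 5794 -103 = 5691
adjust_throttle(-81): rpm ← 5691 -81 = 5610
set_airspeed(77.49): V ← 77.49 m/s
adjust_throttle(+1676): rpm ← 5610 +1676 = 7286
adjust_throttle(+270): rpm ← 7286 +270 = 7556
final state: V = 77.49 m/s, rpm = 7556 → n = rpm/60 = 125.933333 rev/s
J = V / (n·D) = 77.49 / (125.933333 × 0.64) = 0.961446
regime bands: climb J<0.6672 | cruise [0.6672, 1.3344) | windmill J≥1.3344
J = 0.9614 → cruise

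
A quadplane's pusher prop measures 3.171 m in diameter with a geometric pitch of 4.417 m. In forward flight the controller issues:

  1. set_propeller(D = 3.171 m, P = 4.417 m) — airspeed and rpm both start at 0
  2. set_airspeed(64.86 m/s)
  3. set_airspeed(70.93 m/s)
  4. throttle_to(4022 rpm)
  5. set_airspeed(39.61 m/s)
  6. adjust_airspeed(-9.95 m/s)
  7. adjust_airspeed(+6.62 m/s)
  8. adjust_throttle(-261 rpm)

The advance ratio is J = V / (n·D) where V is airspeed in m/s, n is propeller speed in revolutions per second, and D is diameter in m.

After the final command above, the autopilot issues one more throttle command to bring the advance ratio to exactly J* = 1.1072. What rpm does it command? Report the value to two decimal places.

rpm = 620.01

set_propeller: D = 3.171 m, P = 4.417 m (p = P/D = 1.392936); state ← (V=0, rpm=0)
set_airspeed(64.86): V ← 64.86 m/s
set_airspeed(70.93): V ← 70.93 m/s
throttle_to(4022): rpm ← 4022
set_airspeed(39.61): V ← 39.61 m/s
adjust_airspeed(-9.95): V ← 39.61 -9.95 = 29.66 m/s
adjust_airspeed(+6.62): V ← 29.66 +6.62 = 36.28 m/s
adjust_throttle(-261): rpm ← 4022 -261 = 3761
final state: V = 36.28 m/s, rpm = 3761 → n = rpm/60 = 62.683333 rev/s
target J* = 1.1072; solve J* = V/(n·D) for n: n = V/(J*·D) = 36.28/(1.1072 × 3.171) = 10.333441 rev/s
rpm = 60·n = 620.006453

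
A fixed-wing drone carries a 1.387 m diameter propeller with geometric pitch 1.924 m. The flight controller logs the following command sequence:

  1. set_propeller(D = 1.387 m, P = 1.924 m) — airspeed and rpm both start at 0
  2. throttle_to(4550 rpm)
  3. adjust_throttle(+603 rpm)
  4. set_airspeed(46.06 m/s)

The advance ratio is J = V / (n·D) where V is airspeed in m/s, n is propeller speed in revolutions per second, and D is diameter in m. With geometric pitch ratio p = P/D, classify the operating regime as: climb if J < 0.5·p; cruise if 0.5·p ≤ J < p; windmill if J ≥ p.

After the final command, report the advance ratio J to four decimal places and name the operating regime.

J = 0.3867, regime = climb

set_propeller: D = 1.387 m, P = 1.924 m (p = P/D = 1.387167); state ← (V=0, rpm=0)
throttle_to(4550): rpm ← 4550
adjust_throttle(+603): rpm ← 4550 +603 = 5153
set_airspeed(46.06): V ← 46.06 m/s
final state: V = 46.06 m/s, rpm = 5153 → n = rpm/60 = 85.883333 rev/s
J = V / (n·D) = 46.06 / (85.883333 × 1.387) = 0.386668
regime bands: climb J<0.6936 | cruise [0.6936, 1.3872) | windmill J≥1.3872
J = 0.3867 → climb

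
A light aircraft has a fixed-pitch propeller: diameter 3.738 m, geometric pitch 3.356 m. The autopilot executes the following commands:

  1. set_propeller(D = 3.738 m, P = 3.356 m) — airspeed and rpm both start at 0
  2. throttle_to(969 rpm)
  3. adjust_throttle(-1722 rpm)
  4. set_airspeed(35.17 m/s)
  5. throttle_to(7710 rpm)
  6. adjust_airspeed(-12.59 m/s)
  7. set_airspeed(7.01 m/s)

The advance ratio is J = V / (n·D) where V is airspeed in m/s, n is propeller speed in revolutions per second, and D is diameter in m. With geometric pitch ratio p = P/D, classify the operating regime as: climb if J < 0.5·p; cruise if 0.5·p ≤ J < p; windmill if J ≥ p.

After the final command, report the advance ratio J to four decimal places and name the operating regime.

set_propeller: D = 3.738 m, P = 3.356 m (p = P/D = 0.897806); state ← (V=0, rpm=0)
throttle_to(969): rpm ← 969
adjust_throttle(-1722): rpm ← 969 -1722 = -753
set_airspeed(35.17): V ← 35.17 m/s
throttle_to(7710): rpm ← 7710
adjust_airspeed(-12.59): V ← 35.17 -12.59 = 22.58 m/s
set_airspeed(7.01): V ← 7.01 m/s
final state: V = 7.01 m/s, rpm = 7710 → n = rpm/60 = 128.500000 rev/s
J = V / (n·D) = 7.01 / (128.500000 × 3.738) = 0.014594
regime bands: climb J<0.4489 | cruise [0.4489, 0.8978) | windmill J≥0.8978
J = 0.0146 → climb

J = 0.0146, regime = climb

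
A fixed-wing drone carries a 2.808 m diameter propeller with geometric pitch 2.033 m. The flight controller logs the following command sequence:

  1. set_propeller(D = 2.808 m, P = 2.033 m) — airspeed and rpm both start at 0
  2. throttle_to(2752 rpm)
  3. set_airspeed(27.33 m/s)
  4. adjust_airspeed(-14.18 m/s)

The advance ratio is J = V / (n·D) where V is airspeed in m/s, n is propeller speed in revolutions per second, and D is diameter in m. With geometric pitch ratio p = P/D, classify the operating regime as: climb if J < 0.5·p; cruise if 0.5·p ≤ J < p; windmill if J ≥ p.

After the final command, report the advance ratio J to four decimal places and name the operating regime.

set_propeller: D = 2.808 m, P = 2.033 m (p = P/D = 0.724003); state ← (V=0, rpm=0)
throttle_to(2752): rpm ← 2752
set_airspeed(27.33): V ← 27.33 m/s
adjust_airspeed(-14.18): V ← 27.33 -14.18 = 13.15 m/s
final state: V = 13.15 m/s, rpm = 2752 → n = rpm/60 = 45.866667 rev/s
J = V / (n·D) = 13.15 / (45.866667 × 2.808) = 0.102101
regime bands: climb J<0.3620 | cruise [0.3620, 0.7240) | windmill J≥0.7240
J = 0.1021 → climb

J = 0.1021, regime = climb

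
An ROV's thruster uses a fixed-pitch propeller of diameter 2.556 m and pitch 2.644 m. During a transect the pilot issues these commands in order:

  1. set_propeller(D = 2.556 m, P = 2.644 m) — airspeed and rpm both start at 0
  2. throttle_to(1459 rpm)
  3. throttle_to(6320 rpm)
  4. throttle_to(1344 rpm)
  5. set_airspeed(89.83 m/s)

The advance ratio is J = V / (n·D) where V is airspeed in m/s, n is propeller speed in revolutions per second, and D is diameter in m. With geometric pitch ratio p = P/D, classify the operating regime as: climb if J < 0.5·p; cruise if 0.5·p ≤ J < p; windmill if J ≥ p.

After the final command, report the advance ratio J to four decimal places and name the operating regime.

set_propeller: D = 2.556 m, P = 2.644 m (p = P/D = 1.034429); state ← (V=0, rpm=0)
throttle_to(1459): rpm ← 1459
throttle_to(6320): rpm ← 6320
throttle_to(1344): rpm ← 1344
set_airspeed(89.83): V ← 89.83 m/s
final state: V = 89.83 m/s, rpm = 1344 → n = rpm/60 = 22.400000 rev/s
J = V / (n·D) = 89.83 / (22.400000 × 2.556) = 1.568962
regime bands: climb J<0.5172 | cruise [0.5172, 1.0344) | windmill J≥1.0344
J = 1.5690 → windmill

J = 1.5690, regime = windmill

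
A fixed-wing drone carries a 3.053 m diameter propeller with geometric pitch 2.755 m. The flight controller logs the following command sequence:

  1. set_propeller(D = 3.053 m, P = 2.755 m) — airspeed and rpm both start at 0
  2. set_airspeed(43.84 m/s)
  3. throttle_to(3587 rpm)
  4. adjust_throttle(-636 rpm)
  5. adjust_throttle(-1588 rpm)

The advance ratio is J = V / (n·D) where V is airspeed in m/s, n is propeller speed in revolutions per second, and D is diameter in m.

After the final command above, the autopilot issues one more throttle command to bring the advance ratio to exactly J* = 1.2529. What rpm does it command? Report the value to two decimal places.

rpm = 687.67

set_propeller: D = 3.053 m, P = 2.755 m (p = P/D = 0.902391); state ← (V=0, rpm=0)
set_airspeed(43.84): V ← 43.84 m/s
throttle_to(3587): rpm ← 3587
adjust_throttle(-636): rpm ← 3587 -636 = 2951
adjust_throttle(-1588): rpm ← 2951 -1588 = 1363
final state: V = 43.84 m/s, rpm = 1363 → n = rpm/60 = 22.716667 rev/s
target J* = 1.2529; solve J* = V/(n·D) for n: n = V/(J*·D) = 43.84/(1.2529 × 3.053) = 11.461127 rev/s
rpm = 60·n = 687.667631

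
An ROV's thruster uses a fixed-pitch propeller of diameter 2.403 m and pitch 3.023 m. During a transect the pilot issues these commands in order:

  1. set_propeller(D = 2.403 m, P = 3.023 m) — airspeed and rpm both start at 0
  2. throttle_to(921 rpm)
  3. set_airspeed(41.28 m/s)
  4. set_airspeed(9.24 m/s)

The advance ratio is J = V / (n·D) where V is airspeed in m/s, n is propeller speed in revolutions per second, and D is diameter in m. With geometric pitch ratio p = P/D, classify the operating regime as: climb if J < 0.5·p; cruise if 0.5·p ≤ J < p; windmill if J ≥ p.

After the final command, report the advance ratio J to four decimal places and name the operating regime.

J = 0.2505, regime = climb

set_propeller: D = 2.403 m, P = 3.023 m (p = P/D = 1.258011); state ← (V=0, rpm=0)
throttle_to(921): rpm ← 921
set_airspeed(41.28): V ← 41.28 m/s
set_airspeed(9.24): V ← 9.24 m/s
final state: V = 9.24 m/s, rpm = 921 → n = rpm/60 = 15.350000 rev/s
J = V / (n·D) = 9.24 / (15.350000 × 2.403) = 0.250501
regime bands: climb J<0.6290 | cruise [0.6290, 1.2580) | windmill J≥1.2580
J = 0.2505 → climb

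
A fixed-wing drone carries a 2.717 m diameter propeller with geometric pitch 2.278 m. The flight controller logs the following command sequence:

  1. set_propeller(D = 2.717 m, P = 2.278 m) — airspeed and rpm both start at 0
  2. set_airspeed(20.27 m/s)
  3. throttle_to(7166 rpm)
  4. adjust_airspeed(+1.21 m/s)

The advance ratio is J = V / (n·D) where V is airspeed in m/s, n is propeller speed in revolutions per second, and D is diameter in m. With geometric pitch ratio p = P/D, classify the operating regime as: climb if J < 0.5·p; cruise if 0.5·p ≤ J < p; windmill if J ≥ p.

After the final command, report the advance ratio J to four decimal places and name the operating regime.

set_propeller: D = 2.717 m, P = 2.278 m (p = P/D = 0.838425); state ← (V=0, rpm=0)
set_airspeed(20.27): V ← 20.27 m/s
throttle_to(7166): rpm ← 7166
adjust_airspeed(+1.21): V ← 20.27 +1.21 = 21.48 m/s
final state: V = 21.48 m/s, rpm = 7166 → n = rpm/60 = 119.433333 rev/s
J = V / (n·D) = 21.48 / (119.433333 × 2.717) = 0.066194
regime bands: climb J<0.4192 | cruise [0.4192, 0.8384) | windmill J≥0.8384
J = 0.0662 → climb

J = 0.0662, regime = climb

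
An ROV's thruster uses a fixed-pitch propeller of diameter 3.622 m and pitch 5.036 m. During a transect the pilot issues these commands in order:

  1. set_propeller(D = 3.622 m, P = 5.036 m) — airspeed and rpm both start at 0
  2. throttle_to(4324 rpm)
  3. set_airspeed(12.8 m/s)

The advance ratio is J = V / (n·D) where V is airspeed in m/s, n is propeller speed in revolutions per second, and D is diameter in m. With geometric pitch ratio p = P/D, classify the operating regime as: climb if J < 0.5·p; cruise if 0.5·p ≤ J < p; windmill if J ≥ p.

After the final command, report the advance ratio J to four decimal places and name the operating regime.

J = 0.0490, regime = climb

set_propeller: D = 3.622 m, P = 5.036 m (p = P/D = 1.390392); state ← (V=0, rpm=0)
throttle_to(4324): rpm ← 4324
set_airspeed(12.8): V ← 12.8 m/s
final state: V = 12.8 m/s, rpm = 4324 → n = rpm/60 = 72.066667 rev/s
J = V / (n·D) = 12.8 / (72.066667 × 3.622) = 0.049037
regime bands: climb J<0.6952 | cruise [0.6952, 1.3904) | windmill J≥1.3904
J = 0.0490 → climb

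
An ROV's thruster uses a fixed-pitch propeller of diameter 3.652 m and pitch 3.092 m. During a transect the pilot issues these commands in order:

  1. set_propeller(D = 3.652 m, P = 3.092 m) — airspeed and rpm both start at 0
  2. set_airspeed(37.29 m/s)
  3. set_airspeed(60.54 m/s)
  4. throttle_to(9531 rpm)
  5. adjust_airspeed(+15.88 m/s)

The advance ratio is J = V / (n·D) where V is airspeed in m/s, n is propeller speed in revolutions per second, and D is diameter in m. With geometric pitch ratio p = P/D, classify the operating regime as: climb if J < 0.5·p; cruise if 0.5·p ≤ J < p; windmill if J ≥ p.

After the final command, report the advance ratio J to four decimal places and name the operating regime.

set_propeller: D = 3.652 m, P = 3.092 m (p = P/D = 0.846659); state ← (V=0, rpm=0)
set_airspeed(37.29): V ← 37.29 m/s
set_airspeed(60.54): V ← 60.54 m/s
throttle_to(9531): rpm ← 9531
adjust_airspeed(+15.88): V ← 60.54 +15.88 = 76.42 m/s
final state: V = 76.42 m/s, rpm = 9531 → n = rpm/60 = 158.850000 rev/s
J = V / (n·D) = 76.42 / (158.850000 × 3.652) = 0.131731
regime bands: climb J<0.4233 | cruise [0.4233, 0.8467) | windmill J≥0.8467
J = 0.1317 → climb

J = 0.1317, regime = climb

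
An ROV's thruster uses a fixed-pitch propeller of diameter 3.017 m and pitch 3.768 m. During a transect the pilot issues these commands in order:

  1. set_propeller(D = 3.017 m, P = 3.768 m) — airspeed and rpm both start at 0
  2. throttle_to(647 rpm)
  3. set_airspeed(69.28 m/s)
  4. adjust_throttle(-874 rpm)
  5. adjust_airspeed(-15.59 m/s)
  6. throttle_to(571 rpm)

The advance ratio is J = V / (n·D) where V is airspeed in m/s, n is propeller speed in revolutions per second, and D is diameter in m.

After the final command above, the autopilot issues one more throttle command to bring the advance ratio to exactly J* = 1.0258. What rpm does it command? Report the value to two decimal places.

set_propeller: D = 3.017 m, P = 3.768 m (p = P/D = 1.248923); state ← (V=0, rpm=0)
throttle_to(647): rpm ← 647
set_airspeed(69.28): V ← 69.28 m/s
adjust_throttle(-874): rpm ← 647 -874 = -227
adjust_airspeed(-15.59): V ← 69.28 -15.59 = 53.69 m/s
throttle_to(571): rpm ← 571
final state: V = 53.69 m/s, rpm = 571 → n = rpm/60 = 9.516667 rev/s
target J* = 1.0258; solve J* = V/(n·D) for n: n = V/(J*·D) = 53.69/(1.0258 × 3.017) = 17.348239 rev/s
rpm = 60·n = 1040.894346

rpm = 1040.89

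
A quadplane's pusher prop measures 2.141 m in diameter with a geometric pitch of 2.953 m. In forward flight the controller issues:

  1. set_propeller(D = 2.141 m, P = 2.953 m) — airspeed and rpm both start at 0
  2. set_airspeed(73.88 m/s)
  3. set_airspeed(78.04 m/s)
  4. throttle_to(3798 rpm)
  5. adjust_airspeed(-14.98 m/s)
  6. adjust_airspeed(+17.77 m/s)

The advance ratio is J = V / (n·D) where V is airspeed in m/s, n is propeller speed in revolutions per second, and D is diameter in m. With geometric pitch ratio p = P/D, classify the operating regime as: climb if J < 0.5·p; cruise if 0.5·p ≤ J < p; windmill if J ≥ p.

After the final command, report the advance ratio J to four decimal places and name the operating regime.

set_propeller: D = 2.141 m, P = 2.953 m (p = P/D = 1.379262); state ← (V=0, rpm=0)
set_airspeed(73.88): V ← 73.88 m/s
set_airspeed(78.04): V ← 78.04 m/s
throttle_to(3798): rpm ← 3798
adjust_airspeed(-14.98): V ← 78.04 -14.98 = 63.06 m/s
adjust_airspeed(+17.77): V ← 63.06 +17.77 = 80.83 m/s
final state: V = 80.83 m/s, rpm = 3798 → n = rpm/60 = 63.300000 rev/s
J = V / (n·D) = 80.83 / (63.300000 × 2.141) = 0.596420
regime bands: climb J<0.6896 | cruise [0.6896, 1.3793) | windmill J≥1.3793
J = 0.5964 → climb

J = 0.5964, regime = climb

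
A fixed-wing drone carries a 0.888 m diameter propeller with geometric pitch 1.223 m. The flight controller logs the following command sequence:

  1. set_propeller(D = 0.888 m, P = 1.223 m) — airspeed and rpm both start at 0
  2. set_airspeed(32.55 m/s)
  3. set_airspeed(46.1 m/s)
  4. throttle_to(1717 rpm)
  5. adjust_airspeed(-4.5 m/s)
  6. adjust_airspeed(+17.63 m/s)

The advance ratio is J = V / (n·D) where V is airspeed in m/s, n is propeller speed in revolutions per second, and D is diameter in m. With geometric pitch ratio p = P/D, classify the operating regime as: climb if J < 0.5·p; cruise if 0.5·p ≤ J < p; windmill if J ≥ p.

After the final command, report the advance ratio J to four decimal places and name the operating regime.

set_propeller: D = 0.888 m, P = 1.223 m (p = P/D = 1.377252); state ← (V=0, rpm=0)
set_airspeed(32.55): V ← 32.55 m/s
set_airspeed(46.1): V ← 46.1 m/s
throttle_to(1717): rpm ← 1717
adjust_airspeed(-4.5): V ← 46.1 -4.5 = 41.6 m/s
adjust_airspeed(+17.63): V ← 41.6 +17.63 = 59.23 m/s
final state: V = 59.23 m/s, rpm = 1717 → n = rpm/60 = 28.616667 rev/s
J = V / (n·D) = 59.23 / (28.616667 × 0.888) = 2.330825
regime bands: climb J<0.6886 | cruise [0.6886, 1.3773) | windmill J≥1.3773
J = 2.3308 → windmill

J = 2.3308, regime = windmill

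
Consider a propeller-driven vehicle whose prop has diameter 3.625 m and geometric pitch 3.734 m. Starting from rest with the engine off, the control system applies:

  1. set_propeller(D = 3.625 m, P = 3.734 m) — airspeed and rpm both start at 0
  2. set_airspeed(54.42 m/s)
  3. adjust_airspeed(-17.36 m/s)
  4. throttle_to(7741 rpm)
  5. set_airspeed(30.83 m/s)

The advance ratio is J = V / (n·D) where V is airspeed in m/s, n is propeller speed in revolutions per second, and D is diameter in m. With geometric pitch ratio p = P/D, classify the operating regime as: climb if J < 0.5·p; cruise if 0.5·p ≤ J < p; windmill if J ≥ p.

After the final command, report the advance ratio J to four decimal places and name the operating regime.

set_propeller: D = 3.625 m, P = 3.734 m (p = P/D = 1.030069); state ← (V=0, rpm=0)
set_airspeed(54.42): V ← 54.42 m/s
adjust_airspeed(-17.36): V ← 54.42 -17.36 = 37.06 m/s
throttle_to(7741): rpm ← 7741
set_airspeed(30.83): V ← 30.83 m/s
final state: V = 30.83 m/s, rpm = 7741 → n = rpm/60 = 129.016667 rev/s
J = V / (n·D) = 30.83 / (129.016667 × 3.625) = 0.065920
regime bands: climb J<0.5150 | cruise [0.5150, 1.0301) | windmill J≥1.0301
J = 0.0659 → climb

J = 0.0659, regime = climb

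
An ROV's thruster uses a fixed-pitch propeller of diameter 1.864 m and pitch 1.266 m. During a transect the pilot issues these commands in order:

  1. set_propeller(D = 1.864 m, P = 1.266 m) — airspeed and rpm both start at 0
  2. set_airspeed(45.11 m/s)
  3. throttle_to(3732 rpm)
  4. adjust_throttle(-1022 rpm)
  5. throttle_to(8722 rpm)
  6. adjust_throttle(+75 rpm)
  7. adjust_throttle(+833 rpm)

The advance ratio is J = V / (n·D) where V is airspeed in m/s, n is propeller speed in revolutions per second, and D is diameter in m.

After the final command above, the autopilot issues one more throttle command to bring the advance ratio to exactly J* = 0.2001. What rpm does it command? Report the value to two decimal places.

set_propeller: D = 1.864 m, P = 1.266 m (p = P/D = 0.679185); state ← (V=0, rpm=0)
set_airspeed(45.11): V ← 45.11 m/s
throttle_to(3732): rpm ← 3732
adjust_throttle(-1022): rpm ← 3732 -1022 = 2710
throttle_to(8722): rpm ← 8722
adjust_throttle(+75): rpm ← 8722 +75 = 8797
adjust_throttle(+833): rpm ← 8797 +833 = 9630
final state: V = 45.11 m/s, rpm = 9630 → n = rpm/60 = 160.500000 rev/s
target J* = 0.2001; solve J* = V/(n·D) for n: n = V/(J*·D) = 45.11/(0.2001 × 1.864) = 120.942748 rev/s
rpm = 60·n = 7256.564851

rpm = 7256.56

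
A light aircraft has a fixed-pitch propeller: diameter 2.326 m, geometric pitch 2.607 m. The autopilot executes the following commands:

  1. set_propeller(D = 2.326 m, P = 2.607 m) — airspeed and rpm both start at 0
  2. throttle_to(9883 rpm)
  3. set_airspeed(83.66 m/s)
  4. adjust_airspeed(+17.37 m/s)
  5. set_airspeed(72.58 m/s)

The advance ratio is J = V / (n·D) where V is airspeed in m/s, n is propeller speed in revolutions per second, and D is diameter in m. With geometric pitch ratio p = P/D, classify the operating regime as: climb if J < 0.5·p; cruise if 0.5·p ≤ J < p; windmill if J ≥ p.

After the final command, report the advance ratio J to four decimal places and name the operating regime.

J = 0.1894, regime = climb

set_propeller: D = 2.326 m, P = 2.607 m (p = P/D = 1.120808); state ← (V=0, rpm=0)
throttle_to(9883): rpm ← 9883
set_airspeed(83.66): V ← 83.66 m/s
adjust_airspeed(+17.37): V ← 83.66 +17.37 = 101.03 m/s
set_airspeed(72.58): V ← 72.58 m/s
final state: V = 72.58 m/s, rpm = 9883 → n = rpm/60 = 164.716667 rev/s
J = V / (n·D) = 72.58 / (164.716667 × 2.326) = 0.189439
regime bands: climb J<0.5604 | cruise [0.5604, 1.1208) | windmill J≥1.1208
J = 0.1894 → climb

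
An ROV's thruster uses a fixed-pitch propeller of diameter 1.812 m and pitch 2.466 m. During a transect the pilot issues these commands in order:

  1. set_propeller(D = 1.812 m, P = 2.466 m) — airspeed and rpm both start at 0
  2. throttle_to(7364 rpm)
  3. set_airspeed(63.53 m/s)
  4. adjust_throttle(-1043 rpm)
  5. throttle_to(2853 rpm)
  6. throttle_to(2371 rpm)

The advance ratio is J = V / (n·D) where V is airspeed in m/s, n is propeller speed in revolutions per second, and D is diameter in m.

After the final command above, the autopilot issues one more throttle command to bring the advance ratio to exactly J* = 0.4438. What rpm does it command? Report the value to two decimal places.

rpm = 4740.07

set_propeller: D = 1.812 m, P = 2.466 m (p = P/D = 1.360927); state ← (V=0, rpm=0)
throttle_to(7364): rpm ← 7364
set_airspeed(63.53): V ← 63.53 m/s
adjust_throttle(-1043): rpm ← 7364 -1043 = 6321
throttle_to(2853): rpm ← 2853
throttle_to(2371): rpm ← 2371
final state: V = 63.53 m/s, rpm = 2371 → n = rpm/60 = 39.516667 rev/s
target J* = 0.4438; solve J* = V/(n·D) for n: n = V/(J*·D) = 63.53/(0.4438 × 1.812) = 79.001141 rev/s
rpm = 60·n = 4740.068464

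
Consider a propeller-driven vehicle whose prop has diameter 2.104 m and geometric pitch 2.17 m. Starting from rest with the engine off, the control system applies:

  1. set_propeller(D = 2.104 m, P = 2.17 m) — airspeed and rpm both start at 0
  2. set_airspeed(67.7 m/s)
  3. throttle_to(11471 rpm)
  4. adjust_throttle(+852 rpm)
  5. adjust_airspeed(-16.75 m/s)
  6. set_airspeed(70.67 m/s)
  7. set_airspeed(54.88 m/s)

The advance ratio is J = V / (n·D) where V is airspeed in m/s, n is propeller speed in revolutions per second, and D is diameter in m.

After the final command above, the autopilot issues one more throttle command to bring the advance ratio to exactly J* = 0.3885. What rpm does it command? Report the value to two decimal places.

rpm = 4028.36

set_propeller: D = 2.104 m, P = 2.17 m (p = P/D = 1.031369); state ← (V=0, rpm=0)
set_airspeed(67.7): V ← 67.7 m/s
throttle_to(11471): rpm ← 11471
adjust_throttle(+852): rpm ← 11471 +852 = 12323
adjust_airspeed(-16.75): V ← 67.7 -16.75 = 50.95 m/s
set_airspeed(70.67): V ← 70.67 m/s
set_airspeed(54.88): V ← 54.88 m/s
final state: V = 54.88 m/s, rpm = 12323 → n = rpm/60 = 205.383333 rev/s
target J* = 0.3885; solve J* = V/(n·D) for n: n = V/(J*·D) = 54.88/(0.3885 × 2.104) = 67.139383 rev/s
rpm = 60·n = 4028.362964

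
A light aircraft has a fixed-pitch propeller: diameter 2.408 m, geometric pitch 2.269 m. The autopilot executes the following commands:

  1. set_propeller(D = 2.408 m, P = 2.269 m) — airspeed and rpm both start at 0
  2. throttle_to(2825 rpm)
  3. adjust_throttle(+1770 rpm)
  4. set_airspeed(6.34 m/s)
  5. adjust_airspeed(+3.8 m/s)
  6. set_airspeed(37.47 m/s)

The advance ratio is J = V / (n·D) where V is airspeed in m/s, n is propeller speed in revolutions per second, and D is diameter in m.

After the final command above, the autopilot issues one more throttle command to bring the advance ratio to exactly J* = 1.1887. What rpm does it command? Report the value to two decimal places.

set_propeller: D = 2.408 m, P = 2.269 m (p = P/D = 0.942276); state ← (V=0, rpm=0)
throttle_to(2825): rpm ← 2825
adjust_throttle(+1770): rpm ← 2825 +1770 = 4595
set_airspeed(6.34): V ← 6.34 m/s
adjust_airspeed(+3.8): V ← 6.34 +3.8 = 10.14 m/s
set_airspeed(37.47): V ← 37.47 m/s
final state: V = 37.47 m/s, rpm = 4595 → n = rpm/60 = 76.583333 rev/s
target J* = 1.1887; solve J* = V/(n·D) for n: n = V/(J*·D) = 37.47/(1.1887 × 2.408) = 13.090461 rev/s
rpm = 60·n = 785.427672

rpm = 785.43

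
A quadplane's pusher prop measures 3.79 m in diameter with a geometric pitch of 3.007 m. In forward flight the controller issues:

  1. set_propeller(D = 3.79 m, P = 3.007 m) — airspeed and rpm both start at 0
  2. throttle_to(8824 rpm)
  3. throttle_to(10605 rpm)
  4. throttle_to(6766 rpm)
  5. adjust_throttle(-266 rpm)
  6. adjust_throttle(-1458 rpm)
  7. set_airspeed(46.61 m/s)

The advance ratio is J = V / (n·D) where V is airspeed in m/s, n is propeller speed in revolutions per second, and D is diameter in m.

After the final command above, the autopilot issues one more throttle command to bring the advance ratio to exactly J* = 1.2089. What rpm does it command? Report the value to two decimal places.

set_propeller: D = 3.79 m, P = 3.007 m (p = P/D = 0.793404); state ← (V=0, rpm=0)
throttle_to(8824): rpm ← 8824
throttle_to(10605): rpm ← 10605
throttle_to(6766): rpm ← 6766
adjust_throttle(-266): rpm ← 6766 -266 = 6500
adjust_throttle(-1458): rpm ← 6500 -1458 = 5042
set_airspeed(46.61): V ← 46.61 m/s
final state: V = 46.61 m/s, rpm = 5042 → n = rpm/60 = 84.033333 rev/s
target J* = 1.2089; solve J* = V/(n·D) for n: n = V/(J*·D) = 46.61/(1.2089 × 3.79) = 10.173011 rev/s
rpm = 60·n = 610.380662

rpm = 610.38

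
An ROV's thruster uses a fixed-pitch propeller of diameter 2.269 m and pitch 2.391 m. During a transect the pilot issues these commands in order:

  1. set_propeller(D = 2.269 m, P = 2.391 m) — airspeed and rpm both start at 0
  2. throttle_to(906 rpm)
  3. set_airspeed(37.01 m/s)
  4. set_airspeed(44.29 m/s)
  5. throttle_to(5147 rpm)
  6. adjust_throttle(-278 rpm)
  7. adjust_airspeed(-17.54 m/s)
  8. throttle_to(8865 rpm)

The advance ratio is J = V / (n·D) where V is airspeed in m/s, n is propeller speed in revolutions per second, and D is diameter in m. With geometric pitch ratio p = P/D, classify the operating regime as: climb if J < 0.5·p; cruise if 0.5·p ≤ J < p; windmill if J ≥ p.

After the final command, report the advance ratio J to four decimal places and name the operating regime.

J = 0.0798, regime = climb

set_propeller: D = 2.269 m, P = 2.391 m (p = P/D = 1.053768); state ← (V=0, rpm=0)
throttle_to(906): rpm ← 906
set_airspeed(37.01): V ← 37.01 m/s
set_airspeed(44.29): V ← 44.29 m/s
throttle_to(5147): rpm ← 5147
adjust_throttle(-278): rpm ← 5147 -278 = 4869
adjust_airspeed(-17.54): V ← 44.29 -17.54 = 26.75 m/s
throttle_to(8865): rpm ← 8865
final state: V = 26.75 m/s, rpm = 8865 → n = rpm/60 = 147.750000 rev/s
J = V / (n·D) = 26.75 / (147.750000 × 2.269) = 0.079792
regime bands: climb J<0.5269 | cruise [0.5269, 1.0538) | windmill J≥1.0538
J = 0.0798 → climb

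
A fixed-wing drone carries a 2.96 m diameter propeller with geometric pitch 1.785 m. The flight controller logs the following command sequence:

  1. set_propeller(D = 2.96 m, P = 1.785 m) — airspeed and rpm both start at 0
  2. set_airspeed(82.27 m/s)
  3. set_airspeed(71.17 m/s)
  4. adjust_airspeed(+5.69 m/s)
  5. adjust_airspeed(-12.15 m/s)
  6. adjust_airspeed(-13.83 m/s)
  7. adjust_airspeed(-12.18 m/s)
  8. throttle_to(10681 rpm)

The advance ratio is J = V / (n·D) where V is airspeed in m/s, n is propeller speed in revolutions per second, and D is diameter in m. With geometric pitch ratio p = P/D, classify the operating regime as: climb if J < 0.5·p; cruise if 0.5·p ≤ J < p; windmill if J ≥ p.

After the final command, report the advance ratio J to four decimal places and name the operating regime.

J = 0.0734, regime = climb

set_propeller: D = 2.96 m, P = 1.785 m (p = P/D = 0.603041); state ← (V=0, rpm=0)
set_airspeed(82.27): V ← 82.27 m/s
set_airspeed(71.17): V ← 71.17 m/s
adjust_airspeed(+5.69): V ← 71.17 +5.69 = 76.86 m/s
adjust_airspeed(-12.15): V ← 76.86 -12.15 = 64.71 m/s
adjust_airspeed(-13.83): V ← 64.71 -13.83 = 50.88 m/s
adjust_airspeed(-12.18): V ← 50.88 -12.18 = 38.7 m/s
throttle_to(10681): rpm ← 10681
final state: V = 38.7 m/s, rpm = 10681 → n = rpm/60 = 178.016667 rev/s
J = V / (n·D) = 38.7 / (178.016667 × 2.96) = 0.073444
regime bands: climb J<0.3015 | cruise [0.3015, 0.6030) | windmill J≥0.6030
J = 0.0734 → climb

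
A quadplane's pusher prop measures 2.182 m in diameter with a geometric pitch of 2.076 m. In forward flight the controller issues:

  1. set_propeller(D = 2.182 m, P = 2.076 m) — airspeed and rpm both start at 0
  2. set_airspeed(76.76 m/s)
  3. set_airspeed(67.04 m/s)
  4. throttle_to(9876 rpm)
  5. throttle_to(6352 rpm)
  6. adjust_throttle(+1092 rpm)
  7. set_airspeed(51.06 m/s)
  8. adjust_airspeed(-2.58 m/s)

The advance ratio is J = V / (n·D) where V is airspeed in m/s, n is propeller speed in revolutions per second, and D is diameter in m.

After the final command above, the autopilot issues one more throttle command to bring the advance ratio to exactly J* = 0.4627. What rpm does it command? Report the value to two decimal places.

rpm = 2881.11

set_propeller: D = 2.182 m, P = 2.076 m (p = P/D = 0.951421); state ← (V=0, rpm=0)
set_airspeed(76.76): V ← 76.76 m/s
set_airspeed(67.04): V ← 67.04 m/s
throttle_to(9876): rpm ← 9876
throttle_to(6352): rpm ← 6352
adjust_throttle(+1092): rpm ← 6352 +1092 = 7444
set_airspeed(51.06): V ← 51.06 m/s
adjust_airspeed(-2.58): V ← 51.06 -2.58 = 48.48 m/s
final state: V = 48.48 m/s, rpm = 7444 → n = rpm/60 = 124.066667 rev/s
target J* = 0.4627; solve J* = V/(n·D) for n: n = V/(J*·D) = 48.48/(0.4627 × 2.182) = 48.018475 rev/s
rpm = 60·n = 2881.108514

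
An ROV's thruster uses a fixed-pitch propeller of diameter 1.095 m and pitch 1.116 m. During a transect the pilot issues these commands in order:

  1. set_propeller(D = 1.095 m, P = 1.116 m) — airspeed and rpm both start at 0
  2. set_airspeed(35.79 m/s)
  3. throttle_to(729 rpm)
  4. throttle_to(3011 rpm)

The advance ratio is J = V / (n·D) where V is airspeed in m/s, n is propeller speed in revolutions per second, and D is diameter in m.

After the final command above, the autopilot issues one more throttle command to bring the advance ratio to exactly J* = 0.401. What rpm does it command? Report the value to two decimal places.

rpm = 4890.51

set_propeller: D = 1.095 m, P = 1.116 m (p = P/D = 1.019178); state ← (V=0, rpm=0)
set_airspeed(35.79): V ← 35.79 m/s
throttle_to(729): rpm ← 729
throttle_to(3011): rpm ← 3011
final state: V = 35.79 m/s, rpm = 3011 → n = rpm/60 = 50.183333 rev/s
target J* = 0.401; solve J* = V/(n·D) for n: n = V/(J*·D) = 35.79/(0.401 × 1.095) = 81.508557 rev/s
rpm = 60·n = 4890.513442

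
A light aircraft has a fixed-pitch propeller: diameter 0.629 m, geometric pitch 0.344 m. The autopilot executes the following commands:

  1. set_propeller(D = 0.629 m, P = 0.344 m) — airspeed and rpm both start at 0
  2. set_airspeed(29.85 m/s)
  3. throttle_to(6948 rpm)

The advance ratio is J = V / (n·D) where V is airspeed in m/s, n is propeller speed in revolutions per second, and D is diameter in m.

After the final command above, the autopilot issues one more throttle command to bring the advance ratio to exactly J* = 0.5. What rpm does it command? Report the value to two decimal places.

rpm = 5694.75

set_propeller: D = 0.629 m, P = 0.344 m (p = P/D = 0.546900); state ← (V=0, rpm=0)
set_airspeed(29.85): V ← 29.85 m/s
throttle_to(6948): rpm ← 6948
final state: V = 29.85 m/s, rpm = 6948 → n = rpm/60 = 115.800000 rev/s
target J* = 0.5; solve J* = V/(n·D) for n: n = V/(J*·D) = 29.85/(0.5 × 0.629) = 94.912560 rev/s
rpm = 60·n = 5694.753577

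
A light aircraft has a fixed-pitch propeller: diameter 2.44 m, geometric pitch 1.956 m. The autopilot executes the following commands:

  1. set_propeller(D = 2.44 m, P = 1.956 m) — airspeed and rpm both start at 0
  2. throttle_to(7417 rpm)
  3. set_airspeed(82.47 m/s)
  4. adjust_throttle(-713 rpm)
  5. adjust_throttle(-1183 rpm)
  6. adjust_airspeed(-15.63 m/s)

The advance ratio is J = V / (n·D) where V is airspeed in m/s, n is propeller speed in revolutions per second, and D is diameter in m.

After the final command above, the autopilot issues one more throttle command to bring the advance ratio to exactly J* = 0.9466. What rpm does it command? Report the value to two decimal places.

set_propeller: D = 2.44 m, P = 1.956 m (p = P/D = 0.801639); state ← (V=0, rpm=0)
throttle_to(7417): rpm ← 7417
set_airspeed(82.47): V ← 82.47 m/s
adjust_throttle(-713): rpm ← 7417 -713 = 6704
adjust_throttle(-1183): rpm ← 6704 -1183 = 5521
adjust_airspeed(-15.63): V ← 82.47 -15.63 = 66.84 m/s
final state: V = 66.84 m/s, rpm = 5521 → n = rpm/60 = 92.016667 rev/s
target J* = 0.9466; solve J* = V/(n·D) for n: n = V/(J*·D) = 66.84/(0.9466 × 2.44) = 28.938773 rev/s
rpm = 60·n = 1736.326386

rpm = 1736.33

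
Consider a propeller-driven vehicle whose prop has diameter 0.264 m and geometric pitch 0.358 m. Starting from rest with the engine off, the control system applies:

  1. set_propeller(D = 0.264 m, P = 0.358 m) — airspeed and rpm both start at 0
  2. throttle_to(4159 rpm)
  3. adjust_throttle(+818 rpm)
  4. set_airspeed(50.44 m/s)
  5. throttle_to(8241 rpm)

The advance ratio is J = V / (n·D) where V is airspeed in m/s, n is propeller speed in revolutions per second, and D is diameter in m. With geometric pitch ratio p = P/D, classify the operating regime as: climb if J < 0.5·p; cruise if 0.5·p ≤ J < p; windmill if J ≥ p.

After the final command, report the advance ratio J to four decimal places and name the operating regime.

set_propeller: D = 0.264 m, P = 0.358 m (p = P/D = 1.356061); state ← (V=0, rpm=0)
throttle_to(4159): rpm ← 4159
adjust_throttle(+818): rpm ← 4159 +818 = 4977
set_airspeed(50.44): V ← 50.44 m/s
throttle_to(8241): rpm ← 8241
final state: V = 50.44 m/s, rpm = 8241 → n = rpm/60 = 137.350000 rev/s
J = V / (n·D) = 50.44 / (137.350000 × 0.264) = 1.391049
regime bands: climb J<0.6780 | cruise [0.6780, 1.3561) | windmill J≥1.3561
J = 1.3910 → windmill

J = 1.3910, regime = windmill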